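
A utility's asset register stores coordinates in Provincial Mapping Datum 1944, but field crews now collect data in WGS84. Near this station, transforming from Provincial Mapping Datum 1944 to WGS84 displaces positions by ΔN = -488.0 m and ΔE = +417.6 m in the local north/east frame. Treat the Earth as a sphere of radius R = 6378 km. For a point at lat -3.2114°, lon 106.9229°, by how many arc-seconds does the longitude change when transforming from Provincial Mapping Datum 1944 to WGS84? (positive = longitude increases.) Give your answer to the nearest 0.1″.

Δλ = 13.5″

At latitude -3.2114°, cos φ = 0.998430.
One radian of longitude at latitude φ spans R cos φ, so Δλ = ΔE / (R cos φ) = 417.6 / (6378000 × 0.998430) = 6.5578e-05 rad = 13.526″.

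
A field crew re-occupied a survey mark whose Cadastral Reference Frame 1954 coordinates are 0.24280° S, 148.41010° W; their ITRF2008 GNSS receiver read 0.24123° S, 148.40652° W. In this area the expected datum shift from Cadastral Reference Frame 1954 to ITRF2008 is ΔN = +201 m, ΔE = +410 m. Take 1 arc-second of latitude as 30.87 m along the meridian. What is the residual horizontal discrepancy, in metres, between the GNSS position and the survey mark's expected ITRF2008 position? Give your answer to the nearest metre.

29 m

Observed coordinate differences: Δφ = +0.00157°, Δλ = +0.00358°.
Converting to metres (1° lat = 111132 m, cos φ = 0.999991): observed ΔN = 174.5 m, observed ΔE = 397.8 m.
Subtracting the expected shift leaves a residual of 174.5 − (201) = -26.5 m north and 397.8 − (410) = -12.2 m east.
Residual distance = √((-26.5)² + (-12.2)²) = 29.2 m.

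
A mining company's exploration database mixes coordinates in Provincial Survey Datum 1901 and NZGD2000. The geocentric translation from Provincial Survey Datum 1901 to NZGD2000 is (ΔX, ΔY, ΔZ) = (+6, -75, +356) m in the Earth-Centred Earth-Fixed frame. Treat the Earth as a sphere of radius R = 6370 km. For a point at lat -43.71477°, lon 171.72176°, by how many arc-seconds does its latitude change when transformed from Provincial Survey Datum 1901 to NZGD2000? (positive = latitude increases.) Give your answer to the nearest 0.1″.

Δφ = 8.0″

sin φ = -0.691069, cos φ = 0.722789, sin λ = 0.143980, cos λ = -0.989581.
North component: ΔN = −sin φ cos λ·ΔX − sin φ sin λ·ΔY + cos φ·ΔZ = −(-0.691069)(-0.989581)(6) − (-0.691069)(0.143980)(-75) + (0.722789)(356) = 245.75 m.
1° of latitude spans πR/180 = 111177 m, so Δφ = 245.75 / 111177 × 3600 = 7.957″.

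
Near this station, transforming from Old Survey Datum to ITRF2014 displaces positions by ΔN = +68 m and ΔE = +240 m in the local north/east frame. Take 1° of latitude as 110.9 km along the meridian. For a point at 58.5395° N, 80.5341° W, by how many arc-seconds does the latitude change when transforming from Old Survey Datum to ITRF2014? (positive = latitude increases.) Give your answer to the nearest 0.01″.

1° of latitude = 110.9 km, so Δφ = 68.0 / 110900 = 0.0006132° = 2.207″.

Δφ = 2.21″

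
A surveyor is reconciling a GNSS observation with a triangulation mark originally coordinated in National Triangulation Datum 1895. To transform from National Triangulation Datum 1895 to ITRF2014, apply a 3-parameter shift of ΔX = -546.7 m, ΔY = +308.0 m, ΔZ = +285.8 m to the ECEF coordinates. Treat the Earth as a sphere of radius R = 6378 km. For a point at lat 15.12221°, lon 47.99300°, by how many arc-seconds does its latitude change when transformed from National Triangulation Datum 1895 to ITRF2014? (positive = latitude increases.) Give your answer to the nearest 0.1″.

Δφ = 10.1″

sin φ = 0.260879, cos φ = 0.965372, sin λ = 0.743063, cos λ = 0.669221.
North component: ΔN = −sin φ cos λ·ΔX − sin φ sin λ·ΔY + cos φ·ΔZ = −(0.260879)(0.669221)(-546.7) − (0.260879)(0.743063)(308.0) + (0.965372)(285.8) = 311.64 m.
1° of latitude spans πR/180 = 111317 m, so Δφ = 311.64 / 111317 × 3600 = 10.079″.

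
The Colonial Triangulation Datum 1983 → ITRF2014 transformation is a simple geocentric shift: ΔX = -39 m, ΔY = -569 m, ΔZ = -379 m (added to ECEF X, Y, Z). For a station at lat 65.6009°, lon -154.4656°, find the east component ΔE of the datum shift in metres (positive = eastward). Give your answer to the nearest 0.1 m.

The local east axis at (φ, λ) is (−sin λ, cos λ, 0), so ΔE = −sin(-154.4656°)·(-39) + cos(-154.4656°)·(-569) = 496.61 m.

ΔE = 496.6 m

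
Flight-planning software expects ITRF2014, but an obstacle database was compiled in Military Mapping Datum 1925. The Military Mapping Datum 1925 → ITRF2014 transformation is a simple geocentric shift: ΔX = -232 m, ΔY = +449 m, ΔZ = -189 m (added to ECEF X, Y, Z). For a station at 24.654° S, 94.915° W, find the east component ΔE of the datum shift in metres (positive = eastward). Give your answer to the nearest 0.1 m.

ΔE = -269.6 m

The local east axis at (φ, λ) is (−sin λ, cos λ, 0), so ΔE = −sin(-94.915°)·(-232) + cos(-94.915°)·449 = -269.62 m.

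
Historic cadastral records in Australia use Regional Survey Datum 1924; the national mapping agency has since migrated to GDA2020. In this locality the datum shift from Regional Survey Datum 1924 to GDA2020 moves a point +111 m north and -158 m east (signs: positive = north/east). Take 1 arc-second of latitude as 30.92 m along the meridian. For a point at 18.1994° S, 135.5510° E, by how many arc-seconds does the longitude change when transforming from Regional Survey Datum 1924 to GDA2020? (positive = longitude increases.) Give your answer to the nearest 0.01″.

At latitude -18.1994°, cos φ = 0.949975.
1″ of longitude at this latitude = 30.92 × cos φ = 29.3732 m, so Δλ = -158.0 / 29.3732 = -5.379″.

Δλ = -5.38″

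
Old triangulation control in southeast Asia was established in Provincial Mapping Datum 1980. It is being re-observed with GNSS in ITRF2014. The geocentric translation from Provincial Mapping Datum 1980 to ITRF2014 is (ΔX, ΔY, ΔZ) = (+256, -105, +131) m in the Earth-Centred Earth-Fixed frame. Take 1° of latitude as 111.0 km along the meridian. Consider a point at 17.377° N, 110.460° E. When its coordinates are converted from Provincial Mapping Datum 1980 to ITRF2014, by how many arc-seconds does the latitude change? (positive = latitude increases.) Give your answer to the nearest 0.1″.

sin φ = 0.298658, cos φ = 0.954360, sin λ = 0.936916, cos λ = -0.349553.
North component: ΔN = −sin φ cos λ·ΔX − sin φ sin λ·ΔY + cos φ·ΔZ = −(0.298658)(-0.349553)(256) − (0.298658)(0.936916)(-105) + (0.954360)(131) = 181.13 m.
1° of latitude spans 111000 m, so Δφ = 181.13 / 111000 × 3600 = 5.874″.

Δφ = 5.9″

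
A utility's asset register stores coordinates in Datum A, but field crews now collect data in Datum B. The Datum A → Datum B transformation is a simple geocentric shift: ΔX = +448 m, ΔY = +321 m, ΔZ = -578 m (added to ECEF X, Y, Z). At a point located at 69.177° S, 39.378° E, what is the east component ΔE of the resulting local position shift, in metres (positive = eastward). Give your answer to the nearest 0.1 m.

ΔE = -36.1 m

At φ = -69.177°, λ = 39.378°: sin φ = -0.934683, cos φ = 0.355482, sin λ = 0.634434, cos λ = 0.772977.
ΔE = −sin λ·ΔX + cos λ·ΔY = −(0.634434)·(448) + (0.772977)·(321) = -36.10 m.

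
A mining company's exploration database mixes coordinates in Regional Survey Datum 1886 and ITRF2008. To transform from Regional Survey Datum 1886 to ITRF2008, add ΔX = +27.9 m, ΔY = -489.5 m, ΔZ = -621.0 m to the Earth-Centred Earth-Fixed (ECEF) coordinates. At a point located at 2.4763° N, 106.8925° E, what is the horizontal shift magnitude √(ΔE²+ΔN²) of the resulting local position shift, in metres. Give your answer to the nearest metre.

611 m

At φ = 2.4763°, λ = 106.8925°: sin φ = 0.043206, cos φ = 0.999066, sin λ = 0.956852, cos λ = -0.290577.
ΔE = −sin λ·ΔX + cos λ·ΔY = −(0.956852)·(27.9) + (-0.290577)·(-489.5) = 115.54 m.
ΔN = −sin φ cos λ·ΔX − sin φ sin λ·ΔY + cos φ·ΔZ = −(0.043206)(-0.290577)(27.9) − (0.043206)(0.956852)(-489.5) + (0.999066)(-621.0) = -599.83 m.
Horizontal magnitude = √(ΔE² + ΔN²) = √(115.54² + (-599.83)²) = 610.86 m.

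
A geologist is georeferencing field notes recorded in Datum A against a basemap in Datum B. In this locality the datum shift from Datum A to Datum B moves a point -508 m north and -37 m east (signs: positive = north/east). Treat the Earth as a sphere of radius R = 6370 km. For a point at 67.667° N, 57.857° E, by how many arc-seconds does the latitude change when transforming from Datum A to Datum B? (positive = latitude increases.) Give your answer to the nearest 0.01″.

On a sphere of radius R, 1 rad of latitude = R, so Δφ = ΔN / R = -508.0 / 6370000 = -7.9749e-05 rad = -16.449″.

Δφ = -16.45″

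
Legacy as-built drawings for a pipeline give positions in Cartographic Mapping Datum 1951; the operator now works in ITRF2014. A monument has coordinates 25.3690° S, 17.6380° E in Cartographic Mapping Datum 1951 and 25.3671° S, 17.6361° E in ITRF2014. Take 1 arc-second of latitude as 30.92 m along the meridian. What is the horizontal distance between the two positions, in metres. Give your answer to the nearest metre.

Δφ = -25.3671° − -25.3690° = +0.0019°; Δλ = 17.6361° − 17.6380° = -0.0019°.
1° of latitude = 3600 × 30.92 = 111312 m.
ΔN = Δφ × 111312 = 211.5 m; ΔE = Δλ × 111312 × cos(-25.3690°) = -0.0019 × 111312 × 0.903567 = -191.1 m.
Distance = √(ΔE² + ΔN²) = √((-191.1)² + 211.5²) = 285.0 m.

285 m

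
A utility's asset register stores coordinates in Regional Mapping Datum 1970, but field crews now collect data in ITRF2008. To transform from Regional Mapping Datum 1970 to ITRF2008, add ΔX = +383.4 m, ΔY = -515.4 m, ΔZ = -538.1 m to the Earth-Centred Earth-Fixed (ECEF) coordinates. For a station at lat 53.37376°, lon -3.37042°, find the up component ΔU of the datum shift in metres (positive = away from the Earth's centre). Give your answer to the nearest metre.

At φ = 53.37376°, λ = -3.37042°: sin φ = 0.802544, cos φ = 0.596592, sin λ = -0.058791, cos λ = 0.998270.
ΔU = cos φ cos λ·ΔX + cos φ sin λ·ΔY + sin φ·ΔZ = (0.596592)(0.998270)(383.4) + (0.596592)(-0.058791)(-515.4) + (0.802544)(-538.1) = -185.43 m.

ΔU = -185 m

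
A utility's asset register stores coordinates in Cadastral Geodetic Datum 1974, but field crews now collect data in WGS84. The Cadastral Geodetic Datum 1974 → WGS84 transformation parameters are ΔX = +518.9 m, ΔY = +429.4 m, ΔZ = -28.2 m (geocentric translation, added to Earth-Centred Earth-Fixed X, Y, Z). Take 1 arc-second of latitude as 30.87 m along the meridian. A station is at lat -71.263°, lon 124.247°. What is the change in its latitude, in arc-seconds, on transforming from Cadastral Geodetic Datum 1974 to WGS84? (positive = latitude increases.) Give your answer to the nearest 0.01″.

sin φ = -0.947003, cos φ = 0.321225, sin λ = 0.826619, cos λ = -0.562762.
North component: ΔN = −sin φ cos λ·ΔX − sin φ sin λ·ΔY + cos φ·ΔZ = −(-0.947003)(-0.562762)(518.9) − (-0.947003)(0.826619)(429.4) + (0.321225)(-28.2) = 50.54 m.
1° of latitude spans 3600 × 30.87 = 111132 m, so Δφ = 50.54 / 111132 × 3600 = 1.637″.

Δφ = 1.64″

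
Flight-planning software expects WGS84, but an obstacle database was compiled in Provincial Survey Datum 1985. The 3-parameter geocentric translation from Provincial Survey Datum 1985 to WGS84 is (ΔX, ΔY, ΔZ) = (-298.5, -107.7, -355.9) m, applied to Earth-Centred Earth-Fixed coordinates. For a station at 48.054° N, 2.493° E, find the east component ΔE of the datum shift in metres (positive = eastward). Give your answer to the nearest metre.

ΔE = -95 m

At φ = 48.054°, λ = 2.493°: sin φ = 0.743775, cos φ = 0.668430, sin λ = 0.043497, cos λ = 0.999054.
ΔE = −sin λ·ΔX + cos λ·ΔY = −(0.043497)·(-298.5) + (0.999054)·(-107.7) = -94.61 m.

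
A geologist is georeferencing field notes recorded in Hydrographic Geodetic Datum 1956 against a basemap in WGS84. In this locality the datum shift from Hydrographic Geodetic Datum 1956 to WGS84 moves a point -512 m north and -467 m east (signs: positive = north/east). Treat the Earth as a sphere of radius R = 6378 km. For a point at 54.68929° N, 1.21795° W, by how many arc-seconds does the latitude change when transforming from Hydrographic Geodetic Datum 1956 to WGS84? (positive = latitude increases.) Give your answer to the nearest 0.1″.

Δφ = -16.6″

On a sphere of radius R, 1 rad of latitude = R, so Δφ = ΔN / R = -512.0 / 6378000 = -8.0276e-05 rad = -16.558″.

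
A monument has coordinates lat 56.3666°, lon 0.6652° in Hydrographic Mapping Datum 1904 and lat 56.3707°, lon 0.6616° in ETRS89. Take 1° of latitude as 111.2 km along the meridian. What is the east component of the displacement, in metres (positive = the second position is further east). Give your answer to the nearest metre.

ΔE = -222 m

Δφ = 56.3707° − 56.3666° = +0.0041°; Δλ = 0.6616° − 0.6652° = -0.0036°.
ΔN = Δφ × 111200 = 455.9 m; ΔE = Δλ × 111200 × cos(56.3666°) = -0.0036 × 111200 × 0.553877 = -221.7 m.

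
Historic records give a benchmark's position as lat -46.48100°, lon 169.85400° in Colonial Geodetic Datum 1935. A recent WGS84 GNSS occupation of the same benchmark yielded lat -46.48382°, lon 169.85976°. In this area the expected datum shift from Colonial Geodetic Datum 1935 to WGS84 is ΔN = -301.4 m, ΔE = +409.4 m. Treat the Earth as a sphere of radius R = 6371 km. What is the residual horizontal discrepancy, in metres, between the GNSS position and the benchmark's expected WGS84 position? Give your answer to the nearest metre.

34 m

Observed coordinate differences: Δφ = -0.00282°, Δλ = +0.00576°.
Converting to metres (1° lat = 111195 m, cos φ = 0.688595): observed ΔN = -313.6 m, observed ΔE = 441.0 m.
Subtracting the expected shift leaves a residual of -313.6 − (-301.4) = -12.2 m north and 441.0 − (409.4) = 31.6 m east.
Residual distance = √((-12.2)² + 31.6²) = 33.9 m.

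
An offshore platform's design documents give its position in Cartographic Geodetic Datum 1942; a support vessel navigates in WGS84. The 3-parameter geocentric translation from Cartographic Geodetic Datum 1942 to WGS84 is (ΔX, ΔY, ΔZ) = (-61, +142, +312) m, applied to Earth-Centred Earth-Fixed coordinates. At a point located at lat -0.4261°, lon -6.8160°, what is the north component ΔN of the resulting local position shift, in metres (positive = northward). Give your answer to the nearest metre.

At φ = -0.4261°, λ = -6.8160°: sin φ = -0.007437, cos φ = 0.999972, sin λ = -0.118681, cos λ = 0.992932.
ΔN = −sin φ cos λ·ΔX − sin φ sin λ·ΔY + cos φ·ΔZ = −(-0.007437)(0.992932)(-61) − (-0.007437)(-0.118681)(142) + (0.999972)(312) = 311.42 m.

ΔN = 311 m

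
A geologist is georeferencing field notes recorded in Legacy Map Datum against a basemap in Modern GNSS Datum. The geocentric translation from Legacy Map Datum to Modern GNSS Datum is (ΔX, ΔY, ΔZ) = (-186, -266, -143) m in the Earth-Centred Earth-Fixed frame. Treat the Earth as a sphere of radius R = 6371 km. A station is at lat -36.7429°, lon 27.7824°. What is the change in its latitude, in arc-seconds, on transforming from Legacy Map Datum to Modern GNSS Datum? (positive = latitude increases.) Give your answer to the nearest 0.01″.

Δφ = -9.30″

sin φ = -0.598225, cos φ = 0.801328, sin λ = 0.466115, cos λ = 0.884724.
North component: ΔN = −sin φ cos λ·ΔX − sin φ sin λ·ΔY + cos φ·ΔZ = −(-0.598225)(0.884724)(-186) − (-0.598225)(0.466115)(-266) + (0.801328)(-143) = -287.20 m.
1° of latitude spans πR/180 = 111195 m, so Δφ = -287.20 / 111195 × 3600 = -9.298″.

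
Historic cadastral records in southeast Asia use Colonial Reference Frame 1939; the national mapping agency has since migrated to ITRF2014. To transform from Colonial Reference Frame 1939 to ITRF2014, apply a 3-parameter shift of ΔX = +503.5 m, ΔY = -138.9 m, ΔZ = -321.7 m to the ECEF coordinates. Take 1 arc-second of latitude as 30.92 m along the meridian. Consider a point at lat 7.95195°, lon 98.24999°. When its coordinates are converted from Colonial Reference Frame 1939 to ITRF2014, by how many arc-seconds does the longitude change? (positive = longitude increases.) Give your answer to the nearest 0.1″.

Δλ = -15.6″

sin φ = 0.138343, cos φ = 0.990384, sin λ = 0.989651, cos λ = -0.143492.
East component: ΔE = −sin λ·ΔX + cos λ·ΔY = −(0.989651)(503.5) + (-0.143492)(-138.9) = -478.36 m.
1° of latitude spans 3600 × 30.92 = 111312 m; at latitude φ, 1° of longitude spans that × cos φ = 110241.7 m, so Δλ = -478.36 / 110241.7 × 3600 = -15.621″.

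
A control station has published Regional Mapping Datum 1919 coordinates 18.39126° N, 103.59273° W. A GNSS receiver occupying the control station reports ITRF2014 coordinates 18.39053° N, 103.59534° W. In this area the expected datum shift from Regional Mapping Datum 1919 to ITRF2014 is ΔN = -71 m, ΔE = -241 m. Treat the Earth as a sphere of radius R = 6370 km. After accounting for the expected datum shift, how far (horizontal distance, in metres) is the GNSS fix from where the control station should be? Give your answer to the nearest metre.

36 m

Observed coordinate differences: Δφ = -0.00073°, Δλ = -0.00261°.
Converting to metres (1° lat = 111177 m, cos φ = 0.948924): observed ΔN = -81.2 m, observed ΔE = -275.4 m.
Subtracting the expected shift leaves a residual of -81.2 − (-71) = -10.2 m north and -275.4 − (-241) = -34.4 m east.
Residual distance = √((-10.2)² + (-34.4)²) = 35.8 m.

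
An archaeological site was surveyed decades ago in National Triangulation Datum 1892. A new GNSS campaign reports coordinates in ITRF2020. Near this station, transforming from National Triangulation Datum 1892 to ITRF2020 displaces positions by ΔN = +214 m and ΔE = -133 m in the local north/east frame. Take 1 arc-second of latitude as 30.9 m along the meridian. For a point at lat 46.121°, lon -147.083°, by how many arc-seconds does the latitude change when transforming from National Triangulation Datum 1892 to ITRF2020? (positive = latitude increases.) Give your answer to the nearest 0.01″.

1″ of latitude = 30.90 m, so Δφ = 214.0 / 30.90 = 6.926″.

Δφ = 6.93″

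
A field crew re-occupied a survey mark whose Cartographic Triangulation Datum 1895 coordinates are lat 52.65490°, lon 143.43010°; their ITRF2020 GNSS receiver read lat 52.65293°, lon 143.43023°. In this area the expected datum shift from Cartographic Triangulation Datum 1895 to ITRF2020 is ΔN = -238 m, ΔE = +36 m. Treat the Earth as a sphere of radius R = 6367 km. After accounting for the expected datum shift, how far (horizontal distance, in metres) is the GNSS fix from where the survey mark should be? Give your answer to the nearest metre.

Observed coordinate differences: Δφ = -0.00197°, Δλ = +0.00013°.
Converting to metres (1° lat = 111125 m, cos φ = 0.606614): observed ΔN = -218.9 m, observed ΔE = 8.8 m.
Subtracting the expected shift leaves a residual of -218.9 − (-238) = 19.1 m north and 8.8 − (36) = -27.2 m east.
Residual distance = √(19.1² + (-27.2)²) = 33.3 m.

33 m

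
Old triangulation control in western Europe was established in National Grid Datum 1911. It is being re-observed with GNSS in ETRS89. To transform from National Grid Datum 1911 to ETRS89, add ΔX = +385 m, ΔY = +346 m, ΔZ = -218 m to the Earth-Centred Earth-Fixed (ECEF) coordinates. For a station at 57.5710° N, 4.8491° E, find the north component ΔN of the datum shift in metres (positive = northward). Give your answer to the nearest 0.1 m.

At φ = 57.5710°, λ = 4.8491°: sin φ = 0.844057, cos φ = 0.536254, sin λ = 0.084532, cos λ = 0.996421.
ΔN = −sin φ cos λ·ΔX − sin φ sin λ·ΔY + cos φ·ΔZ = −(0.844057)(0.996421)(385) − (0.844057)(0.084532)(346) + (0.536254)(-218) = -465.39 m.

ΔN = -465.4 m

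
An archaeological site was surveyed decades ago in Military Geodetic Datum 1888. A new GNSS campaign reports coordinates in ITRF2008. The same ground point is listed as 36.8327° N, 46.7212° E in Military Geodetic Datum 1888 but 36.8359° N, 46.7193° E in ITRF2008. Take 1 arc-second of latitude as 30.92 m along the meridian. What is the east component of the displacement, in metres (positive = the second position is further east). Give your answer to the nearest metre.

Δφ = 36.8359° − 36.8327° = +0.0032°; Δλ = 46.7193° − 46.7212° = -0.0019°.
1° of latitude = 3600 × 30.92 = 111312 m.
ΔN = Δφ × 111312 = 356.2 m; ΔE = Δλ × 111312 × cos(36.8327°) = -0.0019 × 111312 × 0.800389 = -169.3 m.

ΔE = -169 m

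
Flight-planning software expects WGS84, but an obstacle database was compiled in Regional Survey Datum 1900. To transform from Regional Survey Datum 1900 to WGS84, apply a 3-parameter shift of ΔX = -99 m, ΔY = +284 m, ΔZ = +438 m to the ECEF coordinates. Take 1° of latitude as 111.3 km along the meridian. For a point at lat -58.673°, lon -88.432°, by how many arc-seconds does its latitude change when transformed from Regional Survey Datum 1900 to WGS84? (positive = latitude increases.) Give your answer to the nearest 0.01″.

sin φ = -0.854214, cos φ = 0.519922, sin λ = -0.999626, cos λ = 0.027363.
North component: ΔN = −sin φ cos λ·ΔX − sin φ sin λ·ΔY + cos φ·ΔZ = −(-0.854214)(0.027363)(-99) − (-0.854214)(-0.999626)(284) + (0.519922)(438) = -17.09 m.
1° of latitude spans 111300 m, so Δφ = -17.09 / 111300 × 3600 = -0.553″.

Δφ = -0.55″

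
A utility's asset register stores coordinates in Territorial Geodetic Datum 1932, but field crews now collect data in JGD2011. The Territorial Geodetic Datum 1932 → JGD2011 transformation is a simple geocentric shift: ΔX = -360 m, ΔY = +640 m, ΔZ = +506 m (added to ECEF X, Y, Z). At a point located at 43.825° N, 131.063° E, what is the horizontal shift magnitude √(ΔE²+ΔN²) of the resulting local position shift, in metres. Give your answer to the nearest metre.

200 m

The local east axis at (φ, λ) is (−sin λ, cos λ, 0), so ΔE = −sin(131.063°)·(-360) + cos(131.063°)·640 = -148.97 m.
The local north axis is (−sin φ cos λ, −sin φ sin λ, cos φ), giving ΔN = -163.752 − 334.147 + 365.058 = -132.84 m.
Horizontal magnitude = √(ΔE² + ΔN²) = √((-148.97)² + (-132.84)²) = 199.60 m.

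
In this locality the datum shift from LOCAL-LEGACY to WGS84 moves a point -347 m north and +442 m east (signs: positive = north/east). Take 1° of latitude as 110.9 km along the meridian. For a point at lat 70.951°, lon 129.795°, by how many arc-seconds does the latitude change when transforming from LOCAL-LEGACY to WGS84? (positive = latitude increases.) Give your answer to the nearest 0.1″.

Δφ = -11.3″

1° of latitude = 110.9 km, so Δφ = -347.0 / 110900 = -0.0031289° = -11.264″.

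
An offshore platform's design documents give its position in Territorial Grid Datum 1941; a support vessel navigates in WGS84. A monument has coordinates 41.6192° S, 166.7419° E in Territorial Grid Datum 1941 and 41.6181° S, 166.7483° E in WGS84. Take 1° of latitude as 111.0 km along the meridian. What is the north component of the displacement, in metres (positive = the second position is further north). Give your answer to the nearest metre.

Δφ = -41.6181° − -41.6192° = +0.0011°; Δλ = 166.7483° − 166.7419° = +0.0064°.
ΔN = Δφ × 111000 = 122.1 m; ΔE = Δλ × 111000 × cos(-41.6192°) = +0.0064 × 111000 × 0.747576 = 531.1 m.

ΔN = 122 m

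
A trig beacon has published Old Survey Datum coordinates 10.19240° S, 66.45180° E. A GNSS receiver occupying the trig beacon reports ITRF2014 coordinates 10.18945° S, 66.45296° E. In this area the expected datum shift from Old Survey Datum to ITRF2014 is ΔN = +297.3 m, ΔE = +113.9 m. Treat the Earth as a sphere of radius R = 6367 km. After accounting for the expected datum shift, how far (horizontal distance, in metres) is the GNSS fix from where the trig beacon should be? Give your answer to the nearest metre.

Observed coordinate differences: Δφ = +0.00295°, Δλ = +0.00116°.
Converting to metres (1° lat = 111125 m, cos φ = 0.984219): observed ΔN = 327.8 m, observed ΔE = 126.9 m.
Subtracting the expected shift leaves a residual of 327.8 − (297.3) = 30.5 m north and 126.9 − (113.9) = 13.0 m east.
Residual distance = √(30.5² + 13.0²) = 33.2 m.

33 m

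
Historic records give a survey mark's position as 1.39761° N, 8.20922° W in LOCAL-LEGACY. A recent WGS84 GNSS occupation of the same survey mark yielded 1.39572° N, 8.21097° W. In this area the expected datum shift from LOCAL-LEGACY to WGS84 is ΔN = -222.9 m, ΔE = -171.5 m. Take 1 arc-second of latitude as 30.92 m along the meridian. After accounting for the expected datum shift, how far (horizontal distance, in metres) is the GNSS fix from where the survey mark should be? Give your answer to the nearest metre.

26 m

Observed coordinate differences: Δφ = -0.00189°, Δλ = -0.00175°.
Converting to metres (1° lat = 111312 m, cos φ = 0.999703): observed ΔN = -210.4 m, observed ΔE = -194.7 m.
Subtracting the expected shift leaves a residual of -210.4 − (-222.9) = 12.5 m north and -194.7 − (-171.5) = -23.2 m east.
Residual distance = √(12.5² + (-23.2)²) = 26.4 m.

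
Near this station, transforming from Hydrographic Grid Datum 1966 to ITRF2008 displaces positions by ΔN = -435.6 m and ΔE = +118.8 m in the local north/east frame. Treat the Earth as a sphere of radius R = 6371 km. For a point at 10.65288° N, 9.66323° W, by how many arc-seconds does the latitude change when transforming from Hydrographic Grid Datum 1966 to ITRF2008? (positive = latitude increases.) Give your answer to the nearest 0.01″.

Δφ = -14.10″

On a sphere of radius R, 1 rad of latitude = R, so Δφ = ΔN / R = -435.6 / 6371000 = -6.8372e-05 rad = -14.103″.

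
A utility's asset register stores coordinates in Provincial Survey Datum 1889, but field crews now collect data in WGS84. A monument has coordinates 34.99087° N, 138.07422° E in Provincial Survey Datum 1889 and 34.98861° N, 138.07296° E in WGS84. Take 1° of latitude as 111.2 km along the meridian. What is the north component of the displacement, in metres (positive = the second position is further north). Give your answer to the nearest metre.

Δφ = 34.98861° − 34.99087° = -0.00226°; Δλ = 138.07296° − 138.07422° = -0.00126°.
ΔN = Δφ × 111200 = -251.3 m; ΔE = Δλ × 111200 × cos(34.99087°) = -0.00126 × 111200 × 0.819243 = -114.8 m.

ΔN = -251 m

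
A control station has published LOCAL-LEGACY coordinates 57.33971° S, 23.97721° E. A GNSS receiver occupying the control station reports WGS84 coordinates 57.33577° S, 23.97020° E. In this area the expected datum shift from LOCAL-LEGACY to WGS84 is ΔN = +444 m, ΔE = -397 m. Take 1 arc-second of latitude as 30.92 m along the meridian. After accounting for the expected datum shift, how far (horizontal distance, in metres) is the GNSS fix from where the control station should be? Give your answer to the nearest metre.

25 m

Observed coordinate differences: Δφ = +0.00394°, Δλ = -0.00701°.
Converting to metres (1° lat = 111312 m, cos φ = 0.539657): observed ΔN = 438.6 m, observed ΔE = -421.1 m.
Subtracting the expected shift leaves a residual of 438.6 − (444) = -5.4 m north and -421.1 − (-397) = -24.1 m east.
Residual distance = √((-5.4)² + (-24.1)²) = 24.7 m.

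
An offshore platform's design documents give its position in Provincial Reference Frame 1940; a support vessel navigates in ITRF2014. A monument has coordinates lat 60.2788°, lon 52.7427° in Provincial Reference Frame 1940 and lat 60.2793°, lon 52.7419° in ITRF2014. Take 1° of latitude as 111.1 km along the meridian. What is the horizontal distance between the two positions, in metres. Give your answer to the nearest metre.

71 m

Δφ = 60.2793° − 60.2788° = +0.0005°; Δλ = 52.7419° − 52.7427° = -0.0008°.
ΔN = Δφ × 111100 = 55.6 m; ΔE = Δλ × 111100 × cos(60.2788°) = -0.0008 × 111100 × 0.495780 = -44.1 m.
Distance = √(ΔE² + ΔN²) = √((-44.1)² + 55.6²) = 70.9 m.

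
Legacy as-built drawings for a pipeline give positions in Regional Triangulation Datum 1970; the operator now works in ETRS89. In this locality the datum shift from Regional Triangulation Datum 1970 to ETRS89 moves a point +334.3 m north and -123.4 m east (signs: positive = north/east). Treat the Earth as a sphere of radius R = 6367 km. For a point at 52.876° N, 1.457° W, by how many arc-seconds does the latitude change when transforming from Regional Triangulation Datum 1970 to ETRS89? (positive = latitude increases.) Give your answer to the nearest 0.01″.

Δφ = 10.83″

On a sphere of radius R, 1 rad of latitude = R, so Δφ = ΔN / R = 334.3 / 6367000 = 5.2505e-05 rad = 10.830″.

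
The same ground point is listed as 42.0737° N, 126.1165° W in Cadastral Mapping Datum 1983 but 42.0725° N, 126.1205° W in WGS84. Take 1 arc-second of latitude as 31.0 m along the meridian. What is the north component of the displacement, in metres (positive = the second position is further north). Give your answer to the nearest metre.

Δφ = 42.0725° − 42.0737° = -0.0012°; Δλ = -126.1205° − -126.1165° = -0.0040°.
1° of latitude = 3600 × 31.00 = 111600 m.
ΔN = Δφ × 111600 = -133.9 m; ΔE = Δλ × 111600 × cos(42.0737°) = -0.0040 × 111600 × 0.742284 = -331.4 m.

ΔN = -134 m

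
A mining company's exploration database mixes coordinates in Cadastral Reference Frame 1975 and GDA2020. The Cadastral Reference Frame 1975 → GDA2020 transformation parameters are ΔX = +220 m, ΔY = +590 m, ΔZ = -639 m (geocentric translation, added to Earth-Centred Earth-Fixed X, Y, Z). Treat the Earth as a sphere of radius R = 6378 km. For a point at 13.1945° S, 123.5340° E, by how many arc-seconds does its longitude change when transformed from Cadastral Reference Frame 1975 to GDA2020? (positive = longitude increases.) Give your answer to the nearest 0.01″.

Δλ = -16.92″

sin φ = -0.228257, cos φ = 0.973601, sin λ = 0.833558, cos λ = -0.552432.
East component: ΔE = −sin λ·ΔX + cos λ·ΔY = −(0.833558)(220) + (-0.552432)(590) = -509.32 m.
1° of latitude spans πR/180 = 111317 m; at latitude φ, 1° of longitude spans that × cos φ = 108378.4 m, so Δλ = -509.32 / 108378.4 × 3600 = -16.918″.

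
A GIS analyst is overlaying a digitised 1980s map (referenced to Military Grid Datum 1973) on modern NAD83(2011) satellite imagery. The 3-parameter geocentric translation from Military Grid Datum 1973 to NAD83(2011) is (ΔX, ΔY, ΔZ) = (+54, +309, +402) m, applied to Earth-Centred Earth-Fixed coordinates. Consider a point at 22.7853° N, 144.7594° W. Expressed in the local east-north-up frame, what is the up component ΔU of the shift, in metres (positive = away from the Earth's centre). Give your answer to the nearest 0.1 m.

ΔU = -49.4 m

The local up (radial) axis is (cos φ cos λ, cos φ sin λ, sin φ), giving ΔU = -40.662 − 164.383 + 155.686 = -49.36 m.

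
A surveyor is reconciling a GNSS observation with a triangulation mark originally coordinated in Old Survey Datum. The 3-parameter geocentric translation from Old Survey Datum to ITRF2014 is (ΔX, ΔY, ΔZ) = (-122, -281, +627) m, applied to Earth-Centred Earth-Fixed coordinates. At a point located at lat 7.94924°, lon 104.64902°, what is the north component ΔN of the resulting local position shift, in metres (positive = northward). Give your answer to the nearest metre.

At φ = 7.94924°, λ = 104.64902°: sin φ = 0.138296, cos φ = 0.990391, sin λ = 0.967493, cos λ = -0.252897.
ΔN = −sin φ cos λ·ΔX − sin φ sin λ·ΔY + cos φ·ΔZ = −(0.138296)(-0.252897)(-122) − (0.138296)(0.967493)(-281) + (0.990391)(627) = 654.31 m.

ΔN = 654 m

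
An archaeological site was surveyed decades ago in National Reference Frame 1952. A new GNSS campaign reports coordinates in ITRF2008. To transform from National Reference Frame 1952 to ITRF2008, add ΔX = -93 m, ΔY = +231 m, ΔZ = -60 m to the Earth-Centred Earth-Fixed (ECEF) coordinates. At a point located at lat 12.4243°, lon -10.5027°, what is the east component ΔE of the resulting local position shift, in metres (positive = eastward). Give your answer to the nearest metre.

At φ = 12.4243°, λ = -10.5027°: sin φ = 0.215150, cos φ = 0.976581, sin λ = -0.182282, cos λ = 0.983246.
ΔE = −sin λ·ΔX + cos λ·ΔY = −(-0.182282)·(-93) + (0.983246)·(231) = 210.18 m.

ΔE = 210 m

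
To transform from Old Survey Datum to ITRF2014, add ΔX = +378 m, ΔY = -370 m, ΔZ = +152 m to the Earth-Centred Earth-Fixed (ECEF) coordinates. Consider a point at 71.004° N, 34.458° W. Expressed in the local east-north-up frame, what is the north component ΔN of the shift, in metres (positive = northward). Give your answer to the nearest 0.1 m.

ΔN = -443.2 m

At φ = 71.004°, λ = -34.458°: sin φ = 0.945541, cos φ = 0.325502, sin λ = -0.565802, cos λ = 0.824541.
ΔN = −sin φ cos λ·ΔX − sin φ sin λ·ΔY + cos φ·ΔZ = −(0.945541)(0.824541)(378) − (0.945541)(-0.565802)(-370) + (0.325502)(152) = -443.17 m.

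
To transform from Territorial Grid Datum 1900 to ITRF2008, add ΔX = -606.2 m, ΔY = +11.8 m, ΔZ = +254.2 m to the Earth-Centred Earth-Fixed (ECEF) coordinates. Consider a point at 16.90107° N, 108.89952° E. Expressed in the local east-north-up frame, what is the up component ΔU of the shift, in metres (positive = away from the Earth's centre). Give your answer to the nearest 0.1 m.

At φ = 16.90107°, λ = 108.89952°: sin φ = 0.290720, cos φ = 0.956808, sin λ = 0.946088, cos λ = -0.323909.
ΔU = cos φ cos λ·ΔX + cos φ sin λ·ΔY + sin φ·ΔZ = (0.956808)(-0.323909)(-606.2) + (0.956808)(0.946088)(11.8) + (0.290720)(254.2) = 272.46 m.

ΔU = 272.5 m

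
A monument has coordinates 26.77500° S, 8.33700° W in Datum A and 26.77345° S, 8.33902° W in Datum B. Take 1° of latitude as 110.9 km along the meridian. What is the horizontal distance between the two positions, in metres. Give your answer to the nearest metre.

264 m

Δφ = -26.77345° − -26.77500° = +0.00155°; Δλ = -8.33902° − -8.33700° = -0.00202°.
ΔN = Δφ × 110900 = 171.9 m; ΔE = Δλ × 110900 × cos(-26.77500°) = -0.00202 × 110900 × 0.892782 = -200.0 m.
Distance = √(ΔE² + ΔN²) = √((-200.0)² + 171.9²) = 263.7 m.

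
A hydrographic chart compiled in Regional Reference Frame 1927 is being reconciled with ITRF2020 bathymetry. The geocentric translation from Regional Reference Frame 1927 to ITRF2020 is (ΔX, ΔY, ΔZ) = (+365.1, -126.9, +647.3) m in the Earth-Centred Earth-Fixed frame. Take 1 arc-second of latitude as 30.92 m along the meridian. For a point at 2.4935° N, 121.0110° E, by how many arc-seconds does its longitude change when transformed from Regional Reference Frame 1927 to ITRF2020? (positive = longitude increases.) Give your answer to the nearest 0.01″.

Δλ = -8.01″

sin φ = 0.043506, cos φ = 0.999053, sin λ = 0.857068, cos λ = -0.515203.
East component: ΔE = −sin λ·ΔX + cos λ·ΔY = −(0.857068)(365.1) + (-0.515203)(-126.9) = -247.54 m.
1° of latitude spans 3600 × 30.92 = 111312 m; at latitude φ, 1° of longitude spans that × cos φ = 111206.6 m, so Δλ = -247.54 / 111206.6 × 3600 = -8.013″.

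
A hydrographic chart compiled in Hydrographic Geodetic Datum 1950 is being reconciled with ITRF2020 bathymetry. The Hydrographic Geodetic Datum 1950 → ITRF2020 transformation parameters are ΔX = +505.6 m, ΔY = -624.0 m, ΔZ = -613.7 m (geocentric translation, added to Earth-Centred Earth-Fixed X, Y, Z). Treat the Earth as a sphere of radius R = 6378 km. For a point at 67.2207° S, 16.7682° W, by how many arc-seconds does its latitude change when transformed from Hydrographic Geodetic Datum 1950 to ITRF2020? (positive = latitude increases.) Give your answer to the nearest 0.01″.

Δφ = 12.12″

sin φ = -0.922003, cos φ = 0.387183, sin λ = -0.288500, cos λ = 0.957480.
North component: ΔN = −sin φ cos λ·ΔX − sin φ sin λ·ΔY + cos φ·ΔZ = −(-0.922003)(0.957480)(505.6) − (-0.922003)(-0.288500)(-624.0) + (0.387183)(-613.7) = 374.71 m.
1° of latitude spans πR/180 = 111317 m, so Δφ = 374.71 / 111317 × 3600 = 12.118″.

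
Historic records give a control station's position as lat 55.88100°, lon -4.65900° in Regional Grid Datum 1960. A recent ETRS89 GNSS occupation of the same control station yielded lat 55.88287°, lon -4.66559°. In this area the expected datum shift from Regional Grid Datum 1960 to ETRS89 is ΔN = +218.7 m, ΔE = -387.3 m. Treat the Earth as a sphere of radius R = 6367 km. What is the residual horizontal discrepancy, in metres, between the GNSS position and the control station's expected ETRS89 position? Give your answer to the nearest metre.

Observed coordinate differences: Δφ = +0.00187°, Δλ = -0.00659°.
Converting to metres (1° lat = 111125 m, cos φ = 0.560914): observed ΔN = 207.8 m, observed ΔE = -410.8 m.
Subtracting the expected shift leaves a residual of 207.8 − (218.7) = -10.9 m north and -410.8 − (-387.3) = -23.5 m east.
Residual distance = √((-10.9)² + (-23.5)²) = 25.9 m.

26 m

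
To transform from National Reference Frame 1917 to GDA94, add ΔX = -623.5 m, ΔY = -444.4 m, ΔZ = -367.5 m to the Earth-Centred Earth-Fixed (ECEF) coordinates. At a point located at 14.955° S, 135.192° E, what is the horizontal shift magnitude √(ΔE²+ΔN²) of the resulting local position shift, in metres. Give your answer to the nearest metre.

820 m

The local east axis at (φ, λ) is (−sin λ, cos λ, 0), so ΔE = −sin(135.192°)·(-623.5) + cos(135.192°)·(-444.4) = 754.69 m.
The local north axis is (−sin φ cos λ, −sin φ sin λ, cos φ), giving ΔN = 114.155 − 80.820 − 355.052 = -321.72 m.
Horizontal magnitude = √(ΔE² + ΔN²) = √(754.69² + (-321.72)²) = 820.40 m.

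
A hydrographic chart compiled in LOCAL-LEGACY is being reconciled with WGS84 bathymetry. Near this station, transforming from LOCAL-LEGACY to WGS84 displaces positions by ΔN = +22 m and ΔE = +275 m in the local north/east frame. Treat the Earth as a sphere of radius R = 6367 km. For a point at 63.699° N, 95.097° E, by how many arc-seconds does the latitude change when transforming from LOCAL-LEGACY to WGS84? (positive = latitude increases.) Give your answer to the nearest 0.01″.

Δφ = 0.71″

On a sphere of radius R, 1 rad of latitude = R, so Δφ = ΔN / R = 22.0 / 6367000 = 3.4553e-06 rad = 0.713″.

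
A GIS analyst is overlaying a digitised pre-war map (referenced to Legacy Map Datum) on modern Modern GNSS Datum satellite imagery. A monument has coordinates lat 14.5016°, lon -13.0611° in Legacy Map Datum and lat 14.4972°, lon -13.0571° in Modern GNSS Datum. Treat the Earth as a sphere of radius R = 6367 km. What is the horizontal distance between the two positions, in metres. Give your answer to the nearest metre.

Δφ = 14.4972° − 14.5016° = -0.0044°; Δλ = -13.0571° − -13.0611° = +0.0040°.
1° along a meridian = πR/180 = 111125 m.
ΔN = Δφ × 111125 = -489.0 m; ΔE = Δλ × 111125 × cos(14.5016°) = +0.0040 × 111125 × 0.968141 = 430.3 m.
Distance = √(ΔE² + ΔN²) = √(430.3² + (-489.0)²) = 651.4 m.

651 m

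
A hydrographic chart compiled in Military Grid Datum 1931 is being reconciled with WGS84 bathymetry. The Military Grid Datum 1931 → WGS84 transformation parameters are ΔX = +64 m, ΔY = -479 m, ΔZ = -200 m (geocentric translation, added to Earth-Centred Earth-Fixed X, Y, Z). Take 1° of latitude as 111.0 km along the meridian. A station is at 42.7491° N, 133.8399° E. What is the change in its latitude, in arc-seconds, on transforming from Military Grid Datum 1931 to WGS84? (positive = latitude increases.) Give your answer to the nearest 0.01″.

sin φ = 0.678789, cos φ = 0.734333, sin λ = 0.721278, cos λ = -0.692646.
North component: ΔN = −sin φ cos λ·ΔX − sin φ sin λ·ΔY + cos φ·ΔZ = −(0.678789)(-0.692646)(64) − (0.678789)(0.721278)(-479) + (0.734333)(-200) = 117.74 m.
1° of latitude spans 111000 m, so Δφ = 117.74 / 111000 × 3600 = 3.819″.

Δφ = 3.82″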